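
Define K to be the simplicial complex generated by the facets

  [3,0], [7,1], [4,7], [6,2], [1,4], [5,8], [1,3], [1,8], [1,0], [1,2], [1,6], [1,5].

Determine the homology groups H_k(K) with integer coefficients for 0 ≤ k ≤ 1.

Order the vertices as 0 < 1 < 2 < 3 < 4 < 5 < 6 < 7 < 8. Listing each simplex with vertices in this order, K has dimension 1 with simplices:

  0-simplices (9): [0], [1], [2], [3], [4], [5], [6], [7], [8]
  1-simplices (12): [0,1], [0,3], [1,2], [1,3], [1,4], [1,5], [1,6], [1,7], [1,8], [2,6], [4,7], [5,8]

giving chain groups C_0 ≅ Z^9, C_1 ≅ Z^12.

∂_1: C_1 → C_0 is given by ∂[p,q] = [q] − [p].
This gives a 9×12 integer matrix of rank 8; reducing to Smith normal form yields diagonal entries (1,1,1,1,1,1,1,1).

Reading off H_k = ker ∂_k / im ∂_{k+1}:

  H_0: rank C_0 − rank ∂_1 = 9 − 8 = 1, and the invariant factors of ∂_1 are all 1, so H_0 ≅ Z.
  H_1: rank ker ∂_1 − rank ∂_2 = (12 − 8) − 0 = 4, and there is no ∂_2, so H_1 ≅ Z^4.

As a check, the Euler characteristic is 9 − 12 = -3, which agrees with 1 − 4 = -3.
(K is a triangulation of a wedge of 4 circles.)

H_0 = Z,  H_1 = Z^4.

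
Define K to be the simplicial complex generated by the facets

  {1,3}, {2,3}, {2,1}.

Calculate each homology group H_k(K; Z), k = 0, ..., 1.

H_0 = Z,  H_1 = Z.

Fix the vertex order 1 < 2 < 3 and write every simplex with vertices in increasing order. Then dim K = 1 and the simplices of K are:

  0-simplices (3): [1], [2], [3]
  1-simplices (3): [1,2], [1,3], [2,3]

Hence C_0 ≅ Z^3, C_1 ≅ Z^3.

∂_1: C_1 → C_0 sends each edge [p,q] (with p < q) to q − p.
This gives a 3×3 integer matrix of rank 2; reducing to Smith normal form yields diagonal entries (1,1).

Reading off H_k = ker ∂_k / im ∂_{k+1}:

  H_0: rank C_0 − rank ∂_1 = 3 − 2 = 1, and the invariant factors of ∂_1 are all 1, so H_0 ≅ Z.
  H_1: rank ker ∂_1 − rank ∂_2 = (3 − 2) − 0 = 1, and there is no ∂_2, so H_1 ≅ Z.

As a check, the Euler characteristic is 3 − 3 = 0, which agrees with 1 − 1 = 0.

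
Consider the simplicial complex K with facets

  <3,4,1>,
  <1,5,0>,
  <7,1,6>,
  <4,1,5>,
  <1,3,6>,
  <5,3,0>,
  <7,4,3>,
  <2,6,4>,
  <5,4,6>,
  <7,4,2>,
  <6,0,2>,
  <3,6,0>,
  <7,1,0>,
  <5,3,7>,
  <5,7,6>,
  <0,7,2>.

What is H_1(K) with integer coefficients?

Fix the vertex order 0 < 1 < 2 < 3 < 4 < 5 < 6 < 7 and write every simplex with vertices in increasing order. Then dim K = 2 and the simplices of K are:

  0-simplices (8): [0], [1], [2], [3], [4], [5], [6], [7]
  1-simplices (24): (24 of them)
  2-simplices (16): [0,1,5], [0,1,7], [0,2,6], [0,2,7], [0,3,5], [0,3,6], [1,3,4], [1,3,6], [1,4,5], [1,6,7], [2,4,6], [2,4,7], [3,4,7], [3,5,7], [4,5,6], [5,6,7]

Hence C_0 ≅ Z^8, C_1 ≅ Z^24, C_2 ≅ Z^16.

The boundary map ∂_1: C_1 → C_0 is given by ∂[p,q] = [q] − [p]. For instance
  ∂[2,4] = [4] − [2].
This gives a 8×24 integer matrix of rank 7; reducing to Smith normal form yields diagonal entries (1,1,1,1,1,1,1).

Boundary ∂_2: C_2 → C_1 sends each 2-simplex [p,q,r] to [q,r] − [p,r] + [p,q]. For instance
  ∂[3,4,7] = [4,7] − [3,7] + [3,4],
  ∂[0,1,5] = [1,5] − [0,5] + [0,1].
The resulting 24×16 matrix has rank 15, and its Smith normal form has invariant factors (1,1,1,1,1,1,1,1,1,1,1,1,1,1,1).

Computing H_k = (kernel of ∂_k) / (image of ∂_{k+1}):

  H_1: rank ker ∂_1 − rank ∂_2 = (24 − 7) − 15 = 2, and the invariant factors of ∂_2 are all 1, so H_1 = Z^2.

H_1 ≅ Z^2.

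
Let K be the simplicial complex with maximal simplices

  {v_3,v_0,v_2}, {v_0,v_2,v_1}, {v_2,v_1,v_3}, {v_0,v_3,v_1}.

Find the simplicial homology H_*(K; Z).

H_0 ≅ Z,  H_1 = 0,  H_2 ≅ Z.

Take the total order v_0 < v_1 < v_2 < v_3 on the vertex set. Then K (dimension 2) consists of the simplices:

  0-simplices (4): [v_0], [v_1], [v_2], [v_3]
  1-simplices (6): [v_0,v_1], [v_0,v_2], [v_0,v_3], [v_1,v_2], [v_1,v_3], [v_2,v_3]
  2-simplices (4): [v_0,v_1,v_2], [v_0,v_1,v_3], [v_0,v_2,v_3], [v_1,v_2,v_3]

giving chain groups C_0 ≅ Z^4, C_1 ≅ Z^6, C_2 ≅ Z^4.

The boundary map ∂_1: C_1 → C_0 maps an edge to its endpoints' difference, ∂[p,q] = q − p.
As a 4×6 matrix over Z this has rank 3, with invariant factors (1,1,1).

∂_2: C_2 → C_1 maps a triangle to the signed sum of its edges. For instance
  ∂[v_0,v_1,v_2] = [v_1,v_2] − [v_0,v_2] + [v_0,v_1],
  ∂[v_0,v_2,v_3] = [v_2,v_3] − [v_0,v_3] + [v_0,v_2].
The resulting 6×4 matrix has rank 3, and its Smith normal form has invariant factors (1,1,1).

Now H_k = ker ∂_k / im ∂_{k+1}, so:

  H_0: rank C_0 − rank ∂_1 = 4 − 3 = 1, and the invariant factors of ∂_1 are all 1, so H_0 = Z.
  H_1: rank ker ∂_1 − rank ∂_2 = (6 − 3) − 3 = 0, and the invariant factors of ∂_2 are all 1, so H_1 = 0.
  H_2: rank ker ∂_2 − rank ∂_3 = (4 − 3) − 0 = 1, and there is no ∂_3, so H_2 = Z.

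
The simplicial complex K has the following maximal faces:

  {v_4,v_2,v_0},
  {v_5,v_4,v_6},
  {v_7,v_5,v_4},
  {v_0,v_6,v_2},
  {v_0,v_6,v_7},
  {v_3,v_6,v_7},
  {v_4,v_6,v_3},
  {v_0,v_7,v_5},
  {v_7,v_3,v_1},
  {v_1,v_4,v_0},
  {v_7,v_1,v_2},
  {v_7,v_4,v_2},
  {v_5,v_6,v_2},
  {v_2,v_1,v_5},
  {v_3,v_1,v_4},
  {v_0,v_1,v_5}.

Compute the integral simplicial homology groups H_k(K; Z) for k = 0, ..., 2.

Order the vertices as v_0 < v_1 < v_2 < v_3 < v_4 < v_5 < v_6 < v_7. Listing each simplex with vertices in this order, K has dimension 2 with simplices:

  0-simplices (8): [v_0], [v_1], [v_2], [v_3], [v_4], [v_5], [v_6], [v_7]
  1-simplices (24): (24 of them)
  2-simplices (16): (16 of them)

giving chain groups C_0 ≅ Z^8, C_1 ≅ Z^24, C_2 ≅ Z^16.

∂_1: C_1 → C_0 maps an edge to its endpoints' difference, ∂[p,q] = q − p. For instance
  ∂[v_6,v_7] = [v_7] − [v_6].
As a 8×24 matrix over Z this has rank 7, with invariant factors (1,1,1,1,1,1,1).

∂_2: C_2 → C_1 sends each 2-simplex [p,q,r] to [q,r] − [p,r] + [p,q]. For instance
  ∂[v_3,v_6,v_7] = [v_6,v_7] − [v_3,v_7] + [v_3,v_6],
  ∂[v_2,v_4,v_7] = [v_4,v_7] − [v_2,v_7] + [v_2,v_4].
The resulting 24×16 matrix has rank 15, and its Smith normal form has invariant factors (1,1,1,1,1,1,1,1,1,1,1,1,1,1,1).

Computing H_k = (kernel of ∂_k) / (image of ∂_{k+1}):

  H_0: rank C_0 − rank ∂_1 = 8 − 7 = 1, and the invariant factors of ∂_1 are all 1, so H_0 ≅ Z.
  H_1: rank ker ∂_1 − rank ∂_2 = (24 − 7) − 15 = 2, and the invariant factors of ∂_2 are all 1, so H_1 ≅ Z^2.
  H_2: rank ker ∂_2 − rank ∂_3 = (16 − 15) − 0 = 1, and there is no ∂_3, so H_2 ≅ Z.

(K is a triangulation of the torus T^2.)

H_0 = Z,  H_1 = Z^2,  H_2 = Z.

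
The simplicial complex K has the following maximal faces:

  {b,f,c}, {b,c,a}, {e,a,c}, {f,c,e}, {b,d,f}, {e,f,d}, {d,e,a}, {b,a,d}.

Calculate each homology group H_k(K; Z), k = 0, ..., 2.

H_0 ≅ Z,  H_1 = 0,  H_2 ≅ Z.

We work with the vertex ordering a < b < c < d < e < f. The simplices of K, each written with vertices in increasing order, are:

  0-simplices (6): a, b, c, d, e, f
  1-simplices (12): ab, ac, ad, ae, bc, bd, bf, ce, cf, de, df, ef
  2-simplices (8): abc, abd, ace, ade, bcf, bdf, cef, def

giving chain groups C_0 ≅ Z^6, C_1 ≅ Z^12, C_2 ≅ Z^8.

∂_1: C_1 → C_0 sends each edge [p,q] (with p < q) to q − p.
As a 6×12 matrix over Z this has rank 5, with invariant factors (1,1,1,1,1).

Boundary ∂_2: C_2 → C_1 maps a triangle to the signed sum of its edges. For instance
  ∂abd = bd − ad + ab,
  ∂ace = ce − ae + ac.
This gives a 12×8 integer matrix of rank 7; reducing to Smith normal form yields diagonal entries (1,1,1,1,1,1,1).

Reading off H_k = ker ∂_k / im ∂_{k+1}:

  H_0: rank C_0 − rank ∂_1 = 6 − 5 = 1, and the invariant factors of ∂_1 are all 1, so H_0 = Z.
  H_1: rank ker ∂_1 − rank ∂_2 = (12 − 5) − 7 = 0, and the invariant factors of ∂_2 are all 1, so H_1 = 0.
  H_2: rank ker ∂_2 − rank ∂_3 = (8 − 7) − 0 = 1, and there is no ∂_3, so H_2 = Z.

As a check, the Euler characteristic is 6 − 12 + 8 = 2, which agrees with 1 − 0 + 1 = 2.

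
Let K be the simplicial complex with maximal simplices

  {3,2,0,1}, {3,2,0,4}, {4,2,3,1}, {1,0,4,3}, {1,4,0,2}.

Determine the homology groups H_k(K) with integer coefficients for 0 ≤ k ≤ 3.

We work with the vertex ordering 0 < 1 < 2 < 3 < 4. The simplices of K, each written with vertices in increasing order, are:

  0-simplices (5): [0], [1], [2], [3], [4]
  1-simplices (10): [0,1], [0,2], [0,3], [0,4], [1,2], [1,3], [1,4], [2,3], [2,4], [3,4]
  2-simplices (10): [0,1,2], [0,1,3], [0,1,4], [0,2,3], [0,2,4], [0,3,4], [1,2,3], [1,2,4], [1,3,4], [2,3,4]
  3-simplices (5): [0,1,2,3], [0,1,2,4], [0,1,3,4], [0,2,3,4], [1,2,3,4]

Hence C_0 ≅ Z^5, C_1 ≅ Z^10, C_2 ≅ Z^10, C_3 ≅ Z^5.

∂_1: C_1 → C_0 is given by ∂[p,q] = [q] − [p].
As a 5×10 matrix over Z this has rank 4, with invariant factors (1,1,1,1).

Boundary ∂_2: C_2 → C_1 sends each 2-simplex [p,q,r] to [q,r] − [p,r] + [p,q]. For instance
  ∂[0,2,4] = [2,4] − [0,4] + [0,2],
  ∂[0,1,3] = [1,3] − [0,3] + [0,1].
The resulting 10×10 matrix has rank 6, and its Smith normal form has invariant factors (1,1,1,1,1,1).

The boundary map ∂_3: C_3 → C_2 sends each 3-simplex σ to the alternating sum Σ_i (−1)^i (σ with its i-th vertex removed). For instance
  ∂[0,2,3,4] = [2,3,4] − [0,3,4] + [0,2,4] − [0,2,3],
  ∂[0,1,2,4] = [1,2,4] − [0,2,4] + [0,1,4] − [0,1,2].
The resulting 10×5 matrix has rank 4, and its Smith normal form has invariant factors (1,1,1,1).

Reading off H_k = ker ∂_k / im ∂_{k+1}:

  H_0: rank C_0 − rank ∂_1 = 5 − 4 = 1, and the invariant factors of ∂_1 are all 1, so H_0 = Z.
  H_1: rank ker ∂_1 − rank ∂_2 = (10 − 4) − 6 = 0, and the invariant factors of ∂_2 are all 1, so H_1 = 0.
  H_2: rank ker ∂_2 − rank ∂_3 = (10 − 6) − 4 = 0, and the invariant factors of ∂_3 are all 1, so H_2 = 0.
  H_3: rank ker ∂_3 − rank ∂_4 = (5 − 4) − 0 = 1, and there is no ∂_4, so H_3 = Z.

(K is a triangulation of the 3-sphere S^3.)

H_0 ≅ Z,  H_1 = 0,  H_2 = 0,  H_3 ≅ Z.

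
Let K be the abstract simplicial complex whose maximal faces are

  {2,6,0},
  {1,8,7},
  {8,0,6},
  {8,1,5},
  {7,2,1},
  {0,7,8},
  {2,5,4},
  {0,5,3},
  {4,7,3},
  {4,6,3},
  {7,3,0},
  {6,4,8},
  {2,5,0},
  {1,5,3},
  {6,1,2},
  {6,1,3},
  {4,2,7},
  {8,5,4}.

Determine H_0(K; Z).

H_0 ≅ Z.

Fix the vertex order 0 < 1 < 2 < 3 < 4 < 5 < 6 < 7 < 8 and write every simplex with vertices in increasing order. Then dim K = 2 and the simplices of K are:

  0-simplices (9): [0], [1], [2], [3], [4], [5], [6], [7], [8]
  1-simplices (27): (27 of them)
  2-simplices (18): [0,2,5], [0,2,6], [0,3,5], [0,3,7], [0,6,8], [0,7,8], [1,2,6], [1,2,7], [1,3,5], [1,3,6], [1,5,8], [1,7,8], [2,4,5], [2,4,7], [3,4,6], [3,4,7], [4,5,8], [4,6,8]

giving chain groups C_0 ≅ Z^9, C_1 ≅ Z^27, C_2 ≅ Z^18.

Boundary ∂_1: C_1 → C_0 maps an edge to its endpoints' difference, ∂[p,q] = q − p.
The resulting 9×27 matrix has rank 8, and its Smith normal form has invariant factors (1,1,1,1,1,1,1,1).

Boundary ∂_2: C_2 → C_1 sends each 2-simplex [p,q,r] to [q,r] − [p,r] + [p,q]. For instance
  ∂[0,2,6] = [2,6] − [0,6] + [0,2],
  ∂[3,4,7] = [4,7] − [3,7] + [3,4].
As a 27×18 matrix over Z this has rank 17, with invariant factors (1,1,1,1,1,1,1,1,1,1,1,1,1,1,1,1,1).

Now H_k = ker ∂_k / im ∂_{k+1}, so:

  H_0: rank C_0 − rank ∂_1 = 9 − 8 = 1, and the invariant factors of ∂_1 are all 1, so H_0 ≅ Z.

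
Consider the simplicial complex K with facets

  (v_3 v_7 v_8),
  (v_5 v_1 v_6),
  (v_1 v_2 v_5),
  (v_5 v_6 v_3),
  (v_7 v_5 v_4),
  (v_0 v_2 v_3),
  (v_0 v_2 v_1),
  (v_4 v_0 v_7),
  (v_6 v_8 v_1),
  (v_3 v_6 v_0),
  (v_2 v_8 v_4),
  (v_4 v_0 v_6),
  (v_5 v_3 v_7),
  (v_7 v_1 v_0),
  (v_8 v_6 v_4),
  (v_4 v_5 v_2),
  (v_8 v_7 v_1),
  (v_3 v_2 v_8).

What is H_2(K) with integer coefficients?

H_2 = Z.

We work with the vertex ordering v_0 < v_1 < v_2 < v_3 < v_4 < v_5 < v_6 < v_7 < v_8. The simplices of K, each written with vertices in increasing order, are:

  0-simplices (9): [v_0], [v_1], [v_2], [v_3], [v_4], [v_5], [v_6], [v_7], [v_8]
  1-simplices (27): (27 of them)
  2-simplices (18): (18 of them)

giving chain groups C_0 ≅ Z^9, C_1 ≅ Z^27, C_2 ≅ Z^18.

Boundary ∂_1: C_1 → C_0 sends each edge [p,q] (with p < q) to q − p. For instance
  ∂[v_4,v_7] = [v_7] − [v_4].
The 9×27 boundary matrix has rank 8 and Smith normal form diag(1,1,1,1,1,1,1,1).

The boundary map ∂_2: C_2 → C_1 sends each 2-simplex [p,q,r] to [q,r] − [p,r] + [p,q]. For instance
  ∂[v_0,v_4,v_7] = [v_4,v_7] − [v_0,v_7] + [v_0,v_4],
  ∂[v_0,v_2,v_3] = [v_2,v_3] − [v_0,v_3] + [v_0,v_2].
This gives a 27×18 integer matrix of rank 17; reducing to Smith normal form yields diagonal entries (1,1,1,1,1,1,1,1,1,1,1,1,1,1,1,1,1).

Computing H_k = (kernel of ∂_k) / (image of ∂_{k+1}):

  H_2: rank ker ∂_2 − rank ∂_3 = (18 − 17) − 0 = 1, and there is no ∂_3, so H_2 ≅ Z.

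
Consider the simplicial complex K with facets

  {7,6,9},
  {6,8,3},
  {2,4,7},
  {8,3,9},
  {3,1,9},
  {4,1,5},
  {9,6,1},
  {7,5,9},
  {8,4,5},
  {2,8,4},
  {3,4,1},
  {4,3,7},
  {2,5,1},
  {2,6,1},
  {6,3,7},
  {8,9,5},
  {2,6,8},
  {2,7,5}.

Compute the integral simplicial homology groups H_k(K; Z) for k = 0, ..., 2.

Order the vertices as 1 < 2 < 3 < 4 < 5 < 6 < 7 < 8 < 9. Listing each simplex with vertices in this order, K has dimension 2 with simplices:

  0-simplices (9): [1], [2], [3], [4], [5], [6], [7], [8], [9]
  1-simplices (27): (27 of them)
  2-simplices (18): [1,2,5], [1,2,6], [1,3,4], [1,3,9], [1,4,5], [1,6,9], [2,4,7], [2,4,8], [2,5,7], [2,6,8], [3,4,7], [3,6,7], [3,6,8], [3,8,9], [4,5,8], [5,7,9], [5,8,9], [6,7,9]

giving chain groups C_0 ≅ Z^9, C_1 ≅ Z^27, C_2 ≅ Z^18.

Boundary ∂_1: C_1 → C_0 maps an edge to its endpoints' difference, ∂[p,q] = q − p. For instance
  ∂[3,4] = [4] − [3].
As a 9×27 matrix over Z this has rank 8, with invariant factors (1,1,1,1,1,1,1,1).

∂_2: C_2 → C_1 acts by ∂[p,q,r] = [q,r] − [p,r] + [p,q]. For instance
  ∂[1,3,9] = [3,9] − [1,9] + [1,3],
  ∂[2,4,7] = [4,7] − [2,7] + [2,4].
The resulting 27×18 matrix has rank 18, and its Smith normal form has invariant factors (1,1,1,1,1,1,1,1,1,1,1,1,1,1,1,1,1,2).

Now H_k = ker ∂_k / im ∂_{k+1}, so:

  H_0: rank C_0 − rank ∂_1 = 9 − 8 = 1, and the invariant factors of ∂_1 are all 1, so H_0 ≅ Z.
  H_1: rank ker ∂_1 − rank ∂_2 = (27 − 8) − 18 = 1, and ∂_2 has invariant factor 2 > 1, so H_1 ≅ Z ⊕ Z/2.
  H_2: rank ker ∂_2 − rank ∂_3 = (18 − 18) − 0 = 0, and there is no ∂_3, so H_2 ≅ 0.

(K is a triangulation of the Klein bottle.)

H_0 = Z,  H_1 = Z ⊕ Z/2,  H_2 = 0.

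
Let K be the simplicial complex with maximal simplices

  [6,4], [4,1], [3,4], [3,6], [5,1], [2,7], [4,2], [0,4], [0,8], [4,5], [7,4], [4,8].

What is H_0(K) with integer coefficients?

H_0 ≅ Z.

We work with the vertex ordering 0 < 1 < 2 < 3 < 4 < 5 < 6 < 7 < 8. The simplices of K, each written with vertices in increasing order, are:

  0-simplices (9): [0], [1], [2], [3], [4], [5], [6], [7], [8]
  1-simplices (12): [0,4], [0,8], [1,4], [1,5], [2,4], [2,7], [3,4], [3,6], [4,5], [4,6], [4,7], [4,8]

giving chain groups C_0 ≅ Z^9, C_1 ≅ Z^12.

The boundary map ∂_1: C_1 → C_0 sends each edge [p,q] (with p < q) to q − p. For instance
  ∂[0,8] = [8] − [0].
The 9×12 boundary matrix has rank 8 and Smith normal form diag(1,1,1,1,1,1,1,1).

Reading off H_k = ker ∂_k / im ∂_{k+1}:

  H_0: rank C_0 − rank ∂_1 = 9 − 8 = 1, and the invariant factors of ∂_1 are all 1, so H_0 = Z.

(K is a triangulation of a wedge of 4 circles.)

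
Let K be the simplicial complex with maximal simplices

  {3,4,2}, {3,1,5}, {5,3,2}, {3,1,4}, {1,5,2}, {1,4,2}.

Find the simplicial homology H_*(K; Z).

K has 5 vertices, 9 edges, 6 triangles.
rank ∂_0 = 0, rank ∂_1 = 4 ⇒ b_0 = 5 − 0 − 4 = 1; all invariant factors of ∂_1 are 1 so no torsion. So H_0 ≅ Z.
rank ∂_1 = 4, rank ∂_2 = 5 ⇒ b_1 = 9 − 4 − 5 = 0; all invariant factors of ∂_2 are 1 so no torsion. So H_1 ≅ 0.
rank ∂_2 = 5, rank ∂_3 = 0 ⇒ b_2 = 6 − 5 − 0 = 1. So H_2 ≅ Z.

H_0 = Z,  H_1 = 0,  H_2 = Z.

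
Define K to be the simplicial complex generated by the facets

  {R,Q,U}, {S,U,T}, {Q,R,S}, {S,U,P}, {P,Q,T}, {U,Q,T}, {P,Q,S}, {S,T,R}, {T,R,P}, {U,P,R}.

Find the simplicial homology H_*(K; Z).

Take the total order P < Q < R < S < T < U on the vertex set. Then K (dimension 2) consists of the simplices:

  0-simplices (6): P, Q, R, S, T, U
  1-simplices (15): PQ, PR, PS, PT, PU, QR, QS, QT, QU, RS, RT, RU, ST, SU, TU
  2-simplices (10): PQS, PQT, PRT, PRU, PSU, QRS, QRU, QTU, RST, STU

so the chain groups are C_0 ≅ Z^6, C_1 ≅ Z^15, C_2 ≅ Z^10.

∂_1: C_1 → C_0 maps an edge to its endpoints' difference, ∂[p,q] = q − p.
The 6×15 boundary matrix has rank 5 and Smith normal form diag(1,1,1,1,1).

∂_2: C_2 → C_1 acts by ∂[p,q,r] = [q,r] − [p,r] + [p,q]. For instance
  ∂PSU = SU − PU + PS,
  ∂PRU = RU − PU + PR.
The resulting 15×10 matrix has rank 10, and its Smith normal form has invariant factors (1,1,1,1,1,1,1,1,1,2).

Reading off H_k = ker ∂_k / im ∂_{k+1}:

  H_0: rank C_0 − rank ∂_1 = 6 − 5 = 1, and the invariant factors of ∂_1 are all 1, so H_0 ≅ Z.
  H_1: rank ker ∂_1 − rank ∂_2 = (15 − 5) − 10 = 0, and ∂_2 has invariant factor 2 > 1, so H_1 ≅ Z/2.
  H_2: rank ker ∂_2 − rank ∂_3 = (10 − 10) − 0 = 0, and there is no ∂_3, so H_2 ≅ 0.

(K is a triangulation of the real projective plane RP^2.)

H_0 = Z,  H_1 = Z/2,  H_2 = 0.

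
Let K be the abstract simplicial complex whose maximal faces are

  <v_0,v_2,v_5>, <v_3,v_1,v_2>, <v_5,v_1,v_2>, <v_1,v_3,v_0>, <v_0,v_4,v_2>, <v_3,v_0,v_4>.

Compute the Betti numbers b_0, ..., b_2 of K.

b_0 = 1, b_1 = 1, b_2 = 0.

We work with the vertex ordering v_0 < v_1 < v_2 < v_3 < v_4 < v_5. The simplices of K, each written with vertices in increasing order, are:

  0-simplices (6): [v_0], [v_1], [v_2], [v_3], [v_4], [v_5]
  1-simplices (12): [v_0,v_1], [v_0,v_2], [v_0,v_3], [v_0,v_4], [v_0,v_5], [v_1,v_2], [v_1,v_3], [v_1,v_5], [v_2,v_3], [v_2,v_4], [v_2,v_5], [v_3,v_4]
  2-simplices (6): [v_0,v_1,v_3], [v_0,v_2,v_4], [v_0,v_2,v_5], [v_0,v_3,v_4], [v_1,v_2,v_3], [v_1,v_2,v_5]

so the chain groups are C_0 ≅ Z^6, C_1 ≅ Z^12, C_2 ≅ Z^6.

The boundary map ∂_1: C_1 → C_0 is given by ∂[p,q] = [q] − [p]. For instance
  ∂[v_1,v_3] = [v_3] − [v_1].
This gives a 6×12 integer matrix of rank 5; reducing to Smith normal form yields diagonal entries (1,1,1,1,1).

∂_2: C_2 → C_1 sends each 2-simplex [p,q,r] to [q,r] − [p,r] + [p,q]. For instance
  ∂[v_0,v_2,v_5] = [v_2,v_5] − [v_0,v_5] + [v_0,v_2],
  ∂[v_0,v_1,v_3] = [v_1,v_3] − [v_0,v_3] + [v_0,v_1].
The 12×6 boundary matrix has rank 6 and Smith normal form diag(1,1,1,1,1,1).

Now H_k = ker ∂_k / im ∂_{k+1}, so:

  H_0: rank C_0 − rank ∂_1 = 6 − 5 = 1, and the invariant factors of ∂_1 are all 1, so H_0 ≅ Z.
  H_1: rank ker ∂_1 − rank ∂_2 = (12 − 5) − 6 = 1, and the invariant factors of ∂_2 are all 1, so H_1 ≅ Z.
  H_2: rank ker ∂_2 − rank ∂_3 = (6 − 6) − 0 = 0, and there is no ∂_3, so H_2 ≅ 0.

As a check, the Euler characteristic is 6 − 12 + 6 = 0, which agrees with 1 − 1 + 0 = 0.

Hence the Betti numbers are b_0 = 1, b_1 = 1, b_2 = 0.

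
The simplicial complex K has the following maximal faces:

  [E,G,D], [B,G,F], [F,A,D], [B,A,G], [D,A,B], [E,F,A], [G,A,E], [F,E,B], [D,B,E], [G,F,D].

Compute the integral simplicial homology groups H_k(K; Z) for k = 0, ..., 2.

H_0 ≅ Z,  H_1 ≅ Z/2Z,  H_2 = 0.

Take the total order A < B < D < E < F < G on the vertex set. Then K (dimension 2) consists of the simplices:

  0-simplices (6): A, B, D, E, F, G
  1-simplices (15): AB, AD, AE, AF, AG, BD, BE, BF, BG, DE, DF, DG, EF, EG, FG
  2-simplices (10): ABD, ABG, ADF, AEF, AEG, BDE, BEF, BFG, DEG, DFG

Hence C_0 ≅ Z^6, C_1 ≅ Z^15, C_2 ≅ Z^10.

∂_1: C_1 → C_0 sends each edge [p,q] (with p < q) to q − p. For instance
  ∂BD = D − B.
The 6×15 boundary matrix has rank 5 and Smith normal form diag(1,1,1,1,1).

Boundary ∂_2: C_2 → C_1 acts by ∂[p,q,r] = [q,r] − [p,r] + [p,q]. For instance
  ∂BEF = EF − BF + BE,
  ∂DEG = EG − DG + DE.
This gives a 15×10 integer matrix of rank 10; reducing to Smith normal form yields diagonal entries (1,1,1,1,1,1,1,1,1,2).

Computing H_k = (kernel of ∂_k) / (image of ∂_{k+1}):

  H_0: rank C_0 − rank ∂_1 = 6 − 5 = 1, and the invariant factors of ∂_1 are all 1, so H_0 = Z.
  H_1: rank ker ∂_1 − rank ∂_2 = (15 − 5) − 10 = 0, and ∂_2 has invariant factor 2 > 1, so H_1 = Z/2Z.
  H_2: rank ker ∂_2 − rank ∂_3 = (10 − 10) − 0 = 0, and there is no ∂_3, so H_2 = 0.

As a check, the Euler characteristic is 6 − 15 + 10 = 1, which agrees with 1 − 0 + 0 = 1.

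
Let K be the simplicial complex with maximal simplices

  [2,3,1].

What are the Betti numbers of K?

We work with the vertex ordering 1 < 2 < 3. The simplices of K, each written with vertices in increasing order, are:

  0-simplices (3): [1], [2], [3]
  1-simplices (3): [1,2], [1,3], [2,3]
  2-simplices (1): [1,2,3]

so the chain groups are C_0 ≅ Z^3, C_1 ≅ Z^3, C_2 ≅ Z^1.

∂_1: C_1 → C_0 sends each edge [p,q] (with p < q) to q − p. For instance
  ∂[2,3] = [3] − [2].
The resulting 3×3 matrix has rank 2, and its Smith normal form has invariant factors (1,1).

The boundary map ∂_2: C_2 → C_1 maps a triangle to the signed sum of its edges. For instance
  ∂[1,2,3] = [2,3] − [1,3] + [1,2].
This gives a 3×1 integer matrix of rank 1; reducing to Smith normal form yields diagonal entries (1).

Reading off H_k = ker ∂_k / im ∂_{k+1}:

  H_0: rank C_0 − rank ∂_1 = 3 − 2 = 1, and the invariant factors of ∂_1 are all 1, so H_0 = Z.
  H_1: rank ker ∂_1 − rank ∂_2 = (3 − 2) − 1 = 0, and the invariant factors of ∂_2 are all 1, so H_1 = 0.
  H_2: rank ker ∂_2 − rank ∂_3 = (1 − 1) − 0 = 0, and there is no ∂_3, so H_2 = 0.

As a check, the Euler characteristic is 3 − 3 + 1 = 1, which agrees with 1 − 0 + 0 = 1.

Hence the Betti numbers are b_0 = 1, b_1 = 0, b_2 = 0.

b_0 = 1, b_1 = 0, b_2 = 0.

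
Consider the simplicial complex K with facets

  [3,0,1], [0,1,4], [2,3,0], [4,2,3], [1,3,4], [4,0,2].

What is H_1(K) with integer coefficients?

Order the vertices as 0 < 1 < 2 < 3 < 4. Listing each simplex with vertices in this order, K has dimension 2 with simplices:

  0-simplices (5): [0], [1], [2], [3], [4]
  1-simplices (9): [0,1], [0,2], [0,3], [0,4], [1,3], [1,4], [2,3], [2,4], [3,4]
  2-simplices (6): [0,1,3], [0,1,4], [0,2,3], [0,2,4], [1,3,4], [2,3,4]

so the chain groups are C_0 ≅ Z^5, C_1 ≅ Z^9, C_2 ≅ Z^6.

Boundary ∂_1: C_1 → C_0 maps an edge to its endpoints' difference, ∂[p,q] = q − p. For instance
  ∂[2,4] = [4] − [2].
This gives a 5×9 integer matrix of rank 4; reducing to Smith normal form yields diagonal entries (1,1,1,1).

The boundary map ∂_2: C_2 → C_1 sends each 2-simplex [p,q,r] to [q,r] − [p,r] + [p,q]. For instance
  ∂[0,2,3] = [2,3] − [0,3] + [0,2],
  ∂[1,3,4] = [3,4] − [1,4] + [1,3].
As a 9×6 matrix over Z this has rank 5, with invariant factors (1,1,1,1,1).

Computing H_k = (kernel of ∂_k) / (image of ∂_{k+1}):

  H_1: rank ker ∂_1 − rank ∂_2 = (9 − 4) − 5 = 0, and the invariant factors of ∂_2 are all 1, so H_1 = 0.

(K is a triangulation of the 2-sphere S^2.)

H_1 = 0.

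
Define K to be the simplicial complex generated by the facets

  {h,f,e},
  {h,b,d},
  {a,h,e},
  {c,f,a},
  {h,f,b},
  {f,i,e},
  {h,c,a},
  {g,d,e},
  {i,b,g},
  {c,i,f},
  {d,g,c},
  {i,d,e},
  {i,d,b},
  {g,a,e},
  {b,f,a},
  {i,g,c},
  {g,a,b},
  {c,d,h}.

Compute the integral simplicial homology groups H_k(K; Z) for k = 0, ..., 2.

Take the total order a < b < c < d < e < f < g < h < i on the vertex set. Then K (dimension 2) consists of the simplices:

  0-simplices (9): a, b, c, d, e, f, g, h, i
  1-simplices (27): ab, ac, ae, af, ag, ah, bd, bf, bg, bh, bi, cd, cf, cg, ch, ci, de, dg, dh, di, ef, eg, eh, ei, fh, fi, gi
  2-simplices (18): abf, abg, acf, ach, aeg, aeh, bdh, bdi, bfh, bgi, cdg, cdh, cfi, cgi, deg, dei, efh, efi

giving chain groups C_0 ≅ Z^9, C_1 ≅ Z^27, C_2 ≅ Z^18.

Boundary ∂_1: C_1 → C_0 sends each edge [p,q] (with p < q) to q − p. For instance
  ∂bh = h − b.
The 9×27 boundary matrix has rank 8 and Smith normal form diag(1,1,1,1,1,1,1,1).

∂_2: C_2 → C_1 sends each 2-simplex [p,q,r] to [q,r] − [p,r] + [p,q]. For instance
  ∂deg = eg − dg + de,
  ∂bgi = gi − bi + bg.
This gives a 27×18 integer matrix of rank 18; reducing to Smith normal form yields diagonal entries (1,1,1,1,1,1,1,1,1,1,1,1,1,1,1,1,1,2).

Computing H_k = (kernel of ∂_k) / (image of ∂_{k+1}):

  H_0: rank C_0 − rank ∂_1 = 9 − 8 = 1, and the invariant factors of ∂_1 are all 1, so H_0 = Z.
  H_1: rank ker ∂_1 − rank ∂_2 = (27 − 8) − 18 = 1, and ∂_2 has invariant factor 2 > 1, so H_1 = Z ⊕ Z/2Z.
  H_2: rank ker ∂_2 − rank ∂_3 = (18 − 18) − 0 = 0, and there is no ∂_3, so H_2 = 0.

As a check, the Euler characteristic is 9 − 27 + 18 = 0, which agrees with 1 − 1 + 0 = 0.

H_0 = Z,  H_1 = Z ⊕ Z/2Z,  H_2 = 0.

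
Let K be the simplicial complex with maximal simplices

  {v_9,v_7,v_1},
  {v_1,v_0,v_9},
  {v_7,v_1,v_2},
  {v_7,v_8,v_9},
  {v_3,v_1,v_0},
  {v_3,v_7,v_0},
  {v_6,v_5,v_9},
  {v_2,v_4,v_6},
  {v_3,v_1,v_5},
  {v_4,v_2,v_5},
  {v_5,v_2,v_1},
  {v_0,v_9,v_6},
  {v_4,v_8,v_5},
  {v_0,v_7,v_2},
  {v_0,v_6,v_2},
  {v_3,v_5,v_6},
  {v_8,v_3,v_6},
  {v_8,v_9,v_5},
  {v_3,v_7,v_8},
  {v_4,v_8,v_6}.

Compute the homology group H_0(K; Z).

Take the total order v_0 < v_1 < v_2 < v_3 < v_4 < v_5 < v_6 < v_7 < v_8 < v_9 on the vertex set. Then K (dimension 2) consists of the simplices:

  0-simplices (10): [v_0], [v_1], [v_2], [v_3], [v_4], [v_5], [v_6], [v_7], [v_8], [v_9]
  1-simplices (30): (30 of them)
  2-simplices (20): (20 of them)

Hence C_0 ≅ Z^10, C_1 ≅ Z^30, C_2 ≅ Z^20.

The boundary map ∂_1: C_1 → C_0 sends each edge [p,q] (with p < q) to q − p. For instance
  ∂[v_7,v_8] = [v_8] − [v_7].
As a 10×30 matrix over Z this has rank 9, with invariant factors (1,1,1,1,1,1,1,1,1).

The boundary map ∂_2: C_2 → C_1 maps a triangle to the signed sum of its edges. For instance
  ∂[v_1,v_7,v_9] = [v_7,v_9] − [v_1,v_9] + [v_1,v_7],
  ∂[v_2,v_4,v_5] = [v_4,v_5] − [v_2,v_5] + [v_2,v_4].
This gives a 30×20 integer matrix of rank 20; reducing to Smith normal form yields diagonal entries (1,1,1,1,1,1,1,1,1,1,1,1,1,1,1,1,1,1,1,2).

Computing H_k = (kernel of ∂_k) / (image of ∂_{k+1}):

  H_0: rank C_0 − rank ∂_1 = 10 − 9 = 1, and the invariant factors of ∂_1 are all 1, so H_0 ≅ Z.

(K is a triangulation of the Klein bottle.)

H_0 = Z.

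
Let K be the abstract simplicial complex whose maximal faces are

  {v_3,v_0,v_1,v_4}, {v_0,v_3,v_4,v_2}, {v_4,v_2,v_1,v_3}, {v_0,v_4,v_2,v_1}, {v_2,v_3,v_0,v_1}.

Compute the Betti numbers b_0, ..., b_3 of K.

b_0 = 1, b_1 = 0, b_2 = 0, b_3 = 1.

Fix the vertex order v_0 < v_1 < v_2 < v_3 < v_4 and write every simplex with vertices in increasing order. Then dim K = 3 and the simplices of K are:

  0-simplices (5): [v_0], [v_1], [v_2], [v_3], [v_4]
  1-simplices (10): [v_0,v_1], [v_0,v_2], [v_0,v_3], [v_0,v_4], [v_1,v_2], [v_1,v_3], [v_1,v_4], [v_2,v_3], [v_2,v_4], [v_3,v_4]
  2-simplices (10): [v_0,v_1,v_2], [v_0,v_1,v_3], [v_0,v_1,v_4], [v_0,v_2,v_3], [v_0,v_2,v_4], [v_0,v_3,v_4], [v_1,v_2,v_3], [v_1,v_2,v_4], [v_1,v_3,v_4], [v_2,v_3,v_4]
  3-simplices (5): [v_0,v_1,v_2,v_3], [v_0,v_1,v_2,v_4], [v_0,v_1,v_3,v_4], [v_0,v_2,v_3,v_4], [v_1,v_2,v_3,v_4]

Hence C_0 ≅ Z^5, C_1 ≅ Z^10, C_2 ≅ Z^10, C_3 ≅ Z^5.

Boundary ∂_1: C_1 → C_0 sends each edge [p,q] (with p < q) to q − p.
The 5×10 boundary matrix has rank 4 and Smith normal form diag(1,1,1,1).

The boundary map ∂_2: C_2 → C_1 sends each 2-simplex [p,q,r] to [q,r] − [p,r] + [p,q]. For instance
  ∂[v_0,v_1,v_2] = [v_1,v_2] − [v_0,v_2] + [v_0,v_1],
  ∂[v_0,v_2,v_4] = [v_2,v_4] − [v_0,v_4] + [v_0,v_2].
As a 10×10 matrix over Z this has rank 6, with invariant factors (1,1,1,1,1,1).

∂_3: C_3 → C_2 sends each 3-simplex σ to the alternating sum Σ_i (−1)^i (σ with its i-th vertex removed). For instance
  ∂[v_1,v_2,v_3,v_4] = [v_2,v_3,v_4] − [v_1,v_3,v_4] + [v_1,v_2,v_4] − [v_1,v_2,v_3],
  ∂[v_0,v_2,v_3,v_4] = [v_2,v_3,v_4] − [v_0,v_3,v_4] + [v_0,v_2,v_4] − [v_0,v_2,v_3].
The 10×5 boundary matrix has rank 4 and Smith normal form diag(1,1,1,1).

From H_k ≅ ker(∂_k) / im(∂_{k+1}) we obtain:

  H_0: rank C_0 − rank ∂_1 = 5 − 4 = 1, and the invariant factors of ∂_1 are all 1, so H_0 ≅ Z.
  H_1: rank ker ∂_1 − rank ∂_2 = (10 − 4) − 6 = 0, and the invariant factors of ∂_2 are all 1, so H_1 ≅ 0.
  H_2: rank ker ∂_2 − rank ∂_3 = (10 − 6) − 4 = 0, and the invariant factors of ∂_3 are all 1, so H_2 ≅ 0.
  H_3: rank ker ∂_3 − rank ∂_4 = (5 − 4) − 0 = 1, and there is no ∂_4, so H_3 ≅ Z.

As a check, the Euler characteristic is 5 − 10 + 10 − 5 = 0, which agrees with 1 − 0 + 0 − 1 = 0.

Hence the Betti numbers are b_0 = 1, b_1 = 0, b_2 = 0, b_3 = 1.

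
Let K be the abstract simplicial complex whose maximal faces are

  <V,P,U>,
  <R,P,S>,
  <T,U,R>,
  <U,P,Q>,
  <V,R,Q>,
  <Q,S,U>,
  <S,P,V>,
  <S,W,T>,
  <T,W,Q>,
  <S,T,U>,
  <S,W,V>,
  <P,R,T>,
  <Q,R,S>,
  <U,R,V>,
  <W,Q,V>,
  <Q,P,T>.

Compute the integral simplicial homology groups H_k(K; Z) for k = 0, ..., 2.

H_0 = Z,  H_1 = Z^2,  H_2 = Z.

Fix the vertex order P < Q < R < S < T < U < V < W and write every simplex with vertices in increasing order. Then dim K = 2 and the simplices of K are:

  0-simplices (8): P, Q, R, S, T, U, V, W
  1-simplices (24): PQ, PR, PS, PT, PU, PV, QR, QS, QT, QU, QV, QW, RS, RT, RU, RV, ST, SU, SV, SW, TU, TW, UV, VW
  2-simplices (16): PQT, PQU, PRS, PRT, PSV, PUV, QRS, QRV, QSU, QTW, QVW, RTU, RUV, STU, STW, SVW

so the chain groups are C_0 ≅ Z^8, C_1 ≅ Z^24, C_2 ≅ Z^16.

∂_1: C_1 → C_0 is given by ∂[p,q] = [q] − [p].
The resulting 8×24 matrix has rank 7, and its Smith normal form has invariant factors (1,1,1,1,1,1,1).

Boundary ∂_2: C_2 → C_1 maps a triangle to the signed sum of its edges. For instance
  ∂RUV = UV − RV + RU,
  ∂RTU = TU − RU + RT.
This gives a 24×16 integer matrix of rank 15; reducing to Smith normal form yields diagonal entries (1,1,1,1,1,1,1,1,1,1,1,1,1,1,1).

Reading off H_k = ker ∂_k / im ∂_{k+1}:

  H_0: rank C_0 − rank ∂_1 = 8 − 7 = 1, and the invariant factors of ∂_1 are all 1, so H_0 ≅ Z.
  H_1: rank ker ∂_1 − rank ∂_2 = (24 − 7) − 15 = 2, and the invariant factors of ∂_2 are all 1, so H_1 ≅ Z^2.
  H_2: rank ker ∂_2 − rank ∂_3 = (16 − 15) − 0 = 1, and there is no ∂_3, so H_2 ≅ Z.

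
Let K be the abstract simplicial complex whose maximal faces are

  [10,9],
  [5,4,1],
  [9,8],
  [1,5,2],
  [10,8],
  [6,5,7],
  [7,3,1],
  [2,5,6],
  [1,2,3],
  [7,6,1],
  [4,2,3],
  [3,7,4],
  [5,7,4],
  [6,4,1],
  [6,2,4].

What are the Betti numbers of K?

b_0 = 2, b_1 = 1, b_2 = 0.

Fix the vertex order 1 < 2 < 3 < 4 < 5 < 6 < 7 < 8 < 9 < 10 and write every simplex with vertices in increasing order. Then dim K = 2 and the simplices of K are:

  0-simplices (10): [1], [2], [3], [4], [5], [6], [7], [8], [9], [10]
  1-simplices (21): [1,2], [1,3], [1,4], [1,5], [1,6], [1,7], [2,3], [2,4], [2,5], [2,6], [3,4], [3,7], [4,5], [4,6], [4,7], [5,6], [5,7], [6,7], [8,9], [8,10], [9,10]
  2-simplices (12): [1,2,3], [1,2,5], [1,3,7], [1,4,5], [1,4,6], [1,6,7], [2,3,4], [2,4,6], [2,5,6], [3,4,7], [4,5,7], [5,6,7]

giving chain groups C_0 ≅ Z^10, C_1 ≅ Z^21, C_2 ≅ Z^12.

∂_1: C_1 → C_0 sends each edge [p,q] (with p < q) to q − p.
As a 10×21 matrix over Z this has rank 8, with invariant factors (1,1,1,1,1,1,1,1).

∂_2: C_2 → C_1 acts by ∂[p,q,r] = [q,r] − [p,r] + [p,q]. For instance
  ∂[4,5,7] = [5,7] − [4,7] + [4,5],
  ∂[1,4,5] = [4,5] − [1,5] + [1,4].
As a 21×12 matrix over Z this has rank 12, with invariant factors (1,1,1,1,1,1,1,1,1,1,1,2).

Reading off H_k = ker ∂_k / im ∂_{k+1}:

  H_0: rank C_0 − rank ∂_1 = 10 − 8 = 2, and the invariant factors of ∂_1 are all 1, so H_0 = Z^2.
  H_1: rank ker ∂_1 − rank ∂_2 = (21 − 8) − 12 = 1, and ∂_2 has invariant factor 2 > 1, so H_1 = Z ⊕ Z/2Z.
  H_2: rank ker ∂_2 − rank ∂_3 = (12 − 12) − 0 = 0, and there is no ∂_3, so H_2 = 0.

As a check, the Euler characteristic is 10 − 21 + 12 = 1, which agrees with 2 − 1 + 0 = 1.

Hence the Betti numbers are b_0 = 2, b_1 = 1, b_2 = 0.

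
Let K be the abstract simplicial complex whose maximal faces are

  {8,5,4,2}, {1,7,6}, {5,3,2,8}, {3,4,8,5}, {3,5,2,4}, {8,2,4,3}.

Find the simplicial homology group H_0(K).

We work with the vertex ordering 1 < 2 < 3 < 4 < 5 < 6 < 7 < 8. The simplices of K, each written with vertices in increasing order, are:

  0-simplices (8): [1], [2], [3], [4], [5], [6], [7], [8]
  1-simplices (13): [1,6], [1,7], [2,3], [2,4], [2,5], [2,8], [3,4], [3,5], [3,8], [4,5], [4,8], [5,8], [6,7]
  2-simplices (11): [1,6,7], [2,3,4], [2,3,5], [2,3,8], [2,4,5], [2,4,8], [2,5,8], [3,4,5], [3,4,8], [3,5,8], [4,5,8]
  3-simplices (5): [2,3,4,5], [2,3,4,8], [2,3,5,8], [2,4,5,8], [3,4,5,8]

giving chain groups C_0 ≅ Z^8, C_1 ≅ Z^13, C_2 ≅ Z^11, C_3 ≅ Z^5.

Boundary ∂_1: C_1 → C_0 sends each edge [p,q] (with p < q) to q − p.
The 8×13 boundary matrix has rank 6 and Smith normal form diag(1,1,1,1,1,1).

The boundary map ∂_2: C_2 → C_1 acts by ∂[p,q,r] = [q,r] − [p,r] + [p,q]. For instance
  ∂[3,5,8] = [5,8] − [3,8] + [3,5],
  ∂[3,4,5] = [4,5] − [3,5] + [3,4].
This gives a 13×11 integer matrix of rank 7; reducing to Smith normal form yields diagonal entries (1,1,1,1,1,1,1).

Boundary ∂_3: C_3 → C_2 sends each 3-simplex σ to the alternating sum Σ_i (−1)^i (σ with its i-th vertex removed). For instance
  ∂[2,3,4,8] = [3,4,8] − [2,4,8] + [2,3,8] − [2,3,4],
  ∂[3,4,5,8] = [4,5,8] − [3,5,8] + [3,4,8] − [3,4,5].
This gives a 11×5 integer matrix of rank 4; reducing to Smith normal form yields diagonal entries (1,1,1,1).

Now H_k = ker ∂_k / im ∂_{k+1}, so:

  H_0: rank C_0 − rank ∂_1 = 8 − 6 = 2, and the invariant factors of ∂_1 are all 1, so H_0 = Z^2.

(K is a triangulation of the disjoint union of the 2-simplex and the 3-sphere S^3.)

H_0 ≅ Z^2.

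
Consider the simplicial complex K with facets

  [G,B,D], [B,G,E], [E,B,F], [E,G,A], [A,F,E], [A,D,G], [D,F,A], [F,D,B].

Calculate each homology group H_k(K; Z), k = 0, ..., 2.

Order the vertices as A < B < D < E < F < G. Listing each simplex with vertices in this order, K has dimension 2 with simplices:

  0-simplices (6): A, B, D, E, F, G
  1-simplices (12): AD, AE, AF, AG, BD, BE, BF, BG, DF, DG, EF, EG
  2-simplices (8): ADF, ADG, AEF, AEG, BDF, BDG, BEF, BEG

so the chain groups are C_0 ≅ Z^6, C_1 ≅ Z^12, C_2 ≅ Z^8.

Boundary ∂_1: C_1 → C_0 is given by ∂[p,q] = [q] − [p]. For instance
  ∂AG = G − A.
The resulting 6×12 matrix has rank 5, and its Smith normal form has invariant factors (1,1,1,1,1).

Boundary ∂_2: C_2 → C_1 maps a triangle to the signed sum of its edges. For instance
  ∂BDG = DG − BG + BD,
  ∂BEF = EF − BF + BE.
As a 12×8 matrix over Z this has rank 7, with invariant factors (1,1,1,1,1,1,1).

Computing H_k = (kernel of ∂_k) / (image of ∂_{k+1}):

  H_0: rank C_0 − rank ∂_1 = 6 − 5 = 1, and the invariant factors of ∂_1 are all 1, so H_0 = Z.
  H_1: rank ker ∂_1 − rank ∂_2 = (12 − 5) − 7 = 0, and the invariant factors of ∂_2 are all 1, so H_1 = 0.
  H_2: rank ker ∂_2 − rank ∂_3 = (8 − 7) − 0 = 1, and there is no ∂_3, so H_2 = Z.

As a check, the Euler characteristic is 6 − 12 + 8 = 2, which agrees with 1 − 0 + 1 = 2.

H_0 = Z,  H_1 = 0,  H_2 = Z.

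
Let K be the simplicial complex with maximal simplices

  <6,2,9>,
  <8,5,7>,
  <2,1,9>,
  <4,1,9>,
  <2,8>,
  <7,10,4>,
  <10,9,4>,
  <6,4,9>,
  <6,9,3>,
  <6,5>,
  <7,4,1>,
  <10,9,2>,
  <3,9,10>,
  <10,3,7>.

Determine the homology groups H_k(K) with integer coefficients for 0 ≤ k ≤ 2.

K has 10 vertices, 23 edges, 12 triangles.
rank ∂_0 = 0, rank ∂_1 = 9 ⇒ b_0 = 10 − 0 − 9 = 1; all invariant factors of ∂_1 are 1 so no torsion. So H_0 ≅ Z.
rank ∂_1 = 9, rank ∂_2 = 12 ⇒ b_1 = 23 − 9 − 12 = 2; all invariant factors of ∂_2 are 1 so no torsion. So H_1 ≅ Z^2.
rank ∂_2 = 12, rank ∂_3 = 0 ⇒ b_2 = 12 − 12 − 0 = 0. So H_2 ≅ 0.

H_0 ≅ Z,  H_1 ≅ Z^2,  H_2 = 0.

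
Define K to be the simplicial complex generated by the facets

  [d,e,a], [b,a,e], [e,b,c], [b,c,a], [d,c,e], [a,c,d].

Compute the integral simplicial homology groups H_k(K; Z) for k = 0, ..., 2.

Take the total order a < b < c < d < e on the vertex set. Then K (dimension 2) consists of the simplices:

  0-simplices (5): a, b, c, d, e
  1-simplices (9): ab, ac, ad, ae, bc, be, cd, ce, de
  2-simplices (6): abc, abe, acd, ade, bce, cde

Hence C_0 ≅ Z^5, C_1 ≅ Z^9, C_2 ≅ Z^6.

∂_1: C_1 → C_0 is given by ∂[p,q] = [q] − [p].
The resulting 5×9 matrix has rank 4, and its Smith normal form has invariant factors (1,1,1,1).

The boundary map ∂_2: C_2 → C_1 sends each 2-simplex [p,q,r] to [q,r] − [p,r] + [p,q]. For instance
  ∂cde = de − ce + cd,
  ∂abe = be − ae + ab.
The 9×6 boundary matrix has rank 5 and Smith normal form diag(1,1,1,1,1).

Computing H_k = (kernel of ∂_k) / (image of ∂_{k+1}):

  H_0: rank C_0 − rank ∂_1 = 5 − 4 = 1, and the invariant factors of ∂_1 are all 1, so H_0 = Z.
  H_1: rank ker ∂_1 − rank ∂_2 = (9 − 4) − 5 = 0, and the invariant factors of ∂_2 are all 1, so H_1 = 0.
  H_2: rank ker ∂_2 − rank ∂_3 = (6 − 5) − 0 = 1, and there is no ∂_3, so H_2 = Z.

As a check, the Euler characteristic is 5 − 9 + 6 = 2, which agrees with 1 − 0 + 1 = 2.
(K is a triangulation of the 2-sphere S^2.)

H_0 = Z,  H_1 = 0,  H_2 = Z.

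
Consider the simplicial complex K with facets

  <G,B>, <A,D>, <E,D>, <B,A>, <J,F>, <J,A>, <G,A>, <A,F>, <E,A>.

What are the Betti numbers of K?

b_0 = 1, b_1 = 3.

Take the total order A < B < D < E < F < G < J on the vertex set. Then K (dimension 1) consists of the simplices:

  0-simplices (7): A, B, D, E, F, G, J
  1-simplices (9): AB, AD, AE, AF, AG, AJ, BG, DE, FJ

giving chain groups C_0 ≅ Z^7, C_1 ≅ Z^9.

Boundary ∂_1: C_1 → C_0 maps an edge to its endpoints' difference, ∂[p,q] = q − p.
The resulting 7×9 matrix has rank 6, and its Smith normal form has invariant factors (1,1,1,1,1,1).

Now H_k = ker ∂_k / im ∂_{k+1}, so:

  H_0: rank C_0 − rank ∂_1 = 7 − 6 = 1, and the invariant factors of ∂_1 are all 1, so H_0 ≅ Z.
  H_1: rank ker ∂_1 − rank ∂_2 = (9 − 6) − 0 = 3, and there is no ∂_2, so H_1 ≅ Z^3.

As a check, the Euler characteristic is 7 − 9 = -2, which agrees with 1 − 3 = -2.

Hence the Betti numbers are b_0 = 1, b_1 = 3.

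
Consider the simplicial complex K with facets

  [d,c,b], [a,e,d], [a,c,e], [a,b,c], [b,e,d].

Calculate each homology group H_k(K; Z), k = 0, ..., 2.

H_0 ≅ Z,  H_1 ≅ Z,  H_2 = 0.

Fix the vertex order a < b < c < d < e and write every simplex with vertices in increasing order. Then dim K = 2 and the simplices of K are:

  0-simplices (5): a, b, c, d, e
  1-simplices (10): ab, ac, ad, ae, bc, bd, be, cd, ce, de
  2-simplices (5): abc, ace, ade, bcd, bde

so the chain groups are C_0 ≅ Z^5, C_1 ≅ Z^10, C_2 ≅ Z^5.

The boundary map ∂_1: C_1 → C_0 is given by ∂[p,q] = [q] − [p]. For instance
  ∂bd = d − b.
This gives a 5×10 integer matrix of rank 4; reducing to Smith normal form yields diagonal entries (1,1,1,1).

Boundary ∂_2: C_2 → C_1 maps a triangle to the signed sum of its edges. For instance
  ∂abc = bc − ac + ab,
  ∂bcd = cd − bd + bc.
As a 10×5 matrix over Z this has rank 5, with invariant factors (1,1,1,1,1).

Computing H_k = (kernel of ∂_k) / (image of ∂_{k+1}):

  H_0: rank C_0 − rank ∂_1 = 5 − 4 = 1, and the invariant factors of ∂_1 are all 1, so H_0 ≅ Z.
  H_1: rank ker ∂_1 − rank ∂_2 = (10 − 4) − 5 = 1, and the invariant factors of ∂_2 are all 1, so H_1 ≅ Z.
  H_2: rank ker ∂_2 − rank ∂_3 = (5 − 5) − 0 = 0, and there is no ∂_3, so H_2 ≅ 0.

(K is a triangulation of the Möbius band.)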